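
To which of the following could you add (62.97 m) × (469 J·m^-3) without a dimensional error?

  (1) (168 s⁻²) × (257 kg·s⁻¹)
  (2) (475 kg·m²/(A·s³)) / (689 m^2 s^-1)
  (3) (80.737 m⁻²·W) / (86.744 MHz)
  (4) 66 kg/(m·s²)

(3)

Reference: [m] · [kg·m⁻¹·s⁻²] = kg·s⁻².
Each option:
  (1) [s⁻²] · [kg·s⁻¹] = kg·s⁻³
  (2) [kg·m²·s⁻³·A⁻¹] / [m²·s⁻¹] = kg·s⁻²·A⁻¹
  (3) [kg·s⁻³] / [s⁻¹] = kg·s⁻²  ← same
  (4) kg·m⁻¹·s⁻²
Only (3) matches kg·s⁻².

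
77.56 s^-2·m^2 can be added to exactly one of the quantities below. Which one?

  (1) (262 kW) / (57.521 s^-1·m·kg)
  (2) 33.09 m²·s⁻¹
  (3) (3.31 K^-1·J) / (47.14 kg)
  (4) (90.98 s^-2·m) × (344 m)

(4)

Reference: m²·s⁻².
Each option:
  (1) [kg·m²·s⁻³] / [kg·m·s⁻¹] = m·s⁻²
  (2) m²·s⁻¹
  (3) [kg·m²·s⁻²·K⁻¹] / [kg] = m²·s⁻²·K⁻¹
  (4) [m·s⁻²] · [m] = m²·s⁻²  ← same
Only (4) matches m²·s⁻².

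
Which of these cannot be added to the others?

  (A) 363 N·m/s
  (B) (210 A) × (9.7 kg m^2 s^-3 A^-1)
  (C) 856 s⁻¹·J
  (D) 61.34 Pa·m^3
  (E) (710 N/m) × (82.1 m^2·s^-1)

Work out the base dimensions of each:
  (A) N·m·s⁻¹ = kg·m·s⁻²·m·s⁻¹ = kg·m²·s⁻³
  (B) [A] · [kg·m²·s⁻³·A⁻¹] = kg·m²·s⁻³
  (C) J·s⁻¹ = N·m·s⁻¹ = kg·m²·s⁻³
  (D) Pa·m³ = N·m⁻²·m³ = kg·m²·s⁻²
  (E) [kg·s⁻²] · [m²·s⁻¹] = kg·m²·s⁻³
All reduce to kg·m²·s⁻³ except (D), which is kg·m²·s⁻².

(D)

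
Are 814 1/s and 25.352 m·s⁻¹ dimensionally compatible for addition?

Dimensions:
  814 1/s:  s⁻¹
  25.352 m·s⁻¹:  m·s⁻¹
s⁻¹ ≠ m·s⁻¹, so they cannot be added.

No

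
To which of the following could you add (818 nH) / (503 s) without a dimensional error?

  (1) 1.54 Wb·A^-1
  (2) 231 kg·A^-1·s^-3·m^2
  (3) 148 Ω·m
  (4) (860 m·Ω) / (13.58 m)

Reference: [kg·m²·s⁻²·A⁻²] / [s] = kg·m²·s⁻³·A⁻².
Each option:
  (1) Wb·A⁻¹ = V·s·A⁻¹ = kg·m²·s⁻²·A⁻²
  (2) kg·m²·s⁻³·A⁻¹
  (3) Ω·m = V·A⁻¹·m = kg·m³·s⁻³·A⁻²
  (4) [kg·m³·s⁻³·A⁻²] / [m] = kg·m²·s⁻³·A⁻²  ← same
Only (4) matches kg·m²·s⁻³·A⁻².

(4)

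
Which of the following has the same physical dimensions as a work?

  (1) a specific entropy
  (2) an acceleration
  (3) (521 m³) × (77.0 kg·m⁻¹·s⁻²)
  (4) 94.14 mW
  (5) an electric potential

Reference: [work] = kg·m²·s⁻².
Each option:
  (1) [specific entropy] = m²·s⁻²·K⁻¹
  (2) [acceleration] = m·s⁻²
  (3) [m³] · [kg·m⁻¹·s⁻²] = kg·m²·s⁻²  ← same
  (4) W = J·s⁻¹ = kg·m²·s⁻³
  (5) [electric potential] = kg·m²·s⁻³·A⁻¹
Only (3) matches kg·m²·s⁻².

(3)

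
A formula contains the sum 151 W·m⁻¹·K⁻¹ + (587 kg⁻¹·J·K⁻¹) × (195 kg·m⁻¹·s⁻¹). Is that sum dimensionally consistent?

Yes

Work out the base dimensions of each:
  151 W·m⁻¹·K⁻¹:  W·m⁻¹·K⁻¹ = J·s⁻¹·m⁻¹·K⁻¹ = kg·m·s⁻³·K⁻¹
  (587 kg⁻¹·J·K⁻¹) × (195 kg·m⁻¹·s⁻¹):  [m²·s⁻²·K⁻¹] · [kg·m⁻¹·s⁻¹] = kg·m·s⁻³·K⁻¹
Both are kg·m·s⁻³·K⁻¹, so they have the same dimensions and can be added.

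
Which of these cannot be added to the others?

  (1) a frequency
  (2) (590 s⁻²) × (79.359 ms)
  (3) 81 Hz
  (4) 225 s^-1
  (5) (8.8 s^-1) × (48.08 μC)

(5)

Dimensions:
  (1) [frequency] = s⁻¹
  (2) [s⁻²] · [s] = s⁻¹
  (3) Hz = s⁻¹
  (4) s⁻¹
  (5) [s⁻¹] · [s·A] = A
All reduce to s⁻¹ except (5), which is A.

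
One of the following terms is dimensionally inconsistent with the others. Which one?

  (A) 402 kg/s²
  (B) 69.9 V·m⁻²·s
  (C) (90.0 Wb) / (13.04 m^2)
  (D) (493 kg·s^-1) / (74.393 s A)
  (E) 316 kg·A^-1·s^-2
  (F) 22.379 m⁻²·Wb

In SI base units:
  (A) kg·s⁻²
  (B) V·s·m⁻² = J·C⁻¹·s·m⁻² = kg·s⁻²·A⁻¹
  (C) [kg·m²·s⁻²·A⁻¹] / [m²] = kg·s⁻²·A⁻¹
  (D) [kg·s⁻¹] / [s·A] = kg·s⁻²·A⁻¹
  (E) kg·s⁻²·A⁻¹
  (F) Wb·m⁻² = V·s·m⁻² = kg·s⁻²·A⁻¹
All reduce to kg·s⁻²·A⁻¹ except (A), which is kg·s⁻².

(A)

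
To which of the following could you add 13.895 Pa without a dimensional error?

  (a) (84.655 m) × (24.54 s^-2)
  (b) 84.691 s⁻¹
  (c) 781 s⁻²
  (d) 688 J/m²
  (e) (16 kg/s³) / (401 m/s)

(e)

Reference: Pa = N·m⁻² = kg·m⁻¹·s⁻².
Each option:
  (a) [m] · [s⁻²] = m·s⁻²
  (b) s⁻¹
  (c) s⁻²
  (d) J·m⁻² = N·m·m⁻² = kg·s⁻²
  (e) [kg·s⁻³] / [m·s⁻¹] = kg·m⁻¹·s⁻²  ← same
Only (e) matches kg·m⁻¹·s⁻².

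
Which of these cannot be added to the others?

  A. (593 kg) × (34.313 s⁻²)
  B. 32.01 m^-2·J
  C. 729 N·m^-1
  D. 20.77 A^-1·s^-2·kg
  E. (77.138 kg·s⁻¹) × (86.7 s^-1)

Reduce each to base SI dimensions:
  A. [kg] · [s⁻²] = kg·s⁻²
  B. J·m⁻² = N·m·m⁻² = kg·s⁻²
  C. N·m⁻¹ = kg·m·s⁻²·m⁻¹ = kg·s⁻²
  D. kg·s⁻²·A⁻¹
  E. [kg·s⁻¹] · [s⁻¹] = kg·s⁻²
All reduce to kg·s⁻² except D., which is kg·s⁻²·A⁻¹.

D.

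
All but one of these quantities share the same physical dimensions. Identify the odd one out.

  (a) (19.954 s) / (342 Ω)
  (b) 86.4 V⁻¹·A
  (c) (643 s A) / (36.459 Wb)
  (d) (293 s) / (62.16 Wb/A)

(a)

Reduce each to base SI dimensions:
  (a) [s] / [kg·m²·s⁻³·A⁻²] = kg⁻¹·m⁻²·s⁴·A²
  (b) A·V⁻¹ = A·(J·C⁻¹)⁻¹ = kg⁻¹·m⁻²·s³·A²
  (c) [s·A] / [kg·m²·s⁻²·A⁻¹] = kg⁻¹·m⁻²·s³·A²
  (d) [s] / [kg·m²·s⁻²·A⁻²] = kg⁻¹·m⁻²·s³·A²
All reduce to kg⁻¹·m⁻²·s³·A² except (a), which is kg⁻¹·m⁻²·s⁴·A².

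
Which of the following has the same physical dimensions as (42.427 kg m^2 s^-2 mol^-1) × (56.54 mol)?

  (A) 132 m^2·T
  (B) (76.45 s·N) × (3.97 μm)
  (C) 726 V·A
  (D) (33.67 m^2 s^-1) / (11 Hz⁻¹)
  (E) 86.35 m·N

Reference: [kg·m²·s⁻²·mol⁻¹] · [mol] = kg·m²·s⁻².
Each option:
  (A) T·m² = Wb·m⁻²·m² = kg·m²·s⁻²·A⁻¹
  (B) [kg·m·s⁻¹] · [m] = kg·m²·s⁻¹
  (C) V·A = J·C⁻¹·A = kg·m²·s⁻³
  (D) [m²·s⁻¹] / [s] = m²·s⁻²
  (E) N·m = kg·m·s⁻²·m = kg·m²·s⁻²  ← same
Only (E) matches kg·m²·s⁻².

(E)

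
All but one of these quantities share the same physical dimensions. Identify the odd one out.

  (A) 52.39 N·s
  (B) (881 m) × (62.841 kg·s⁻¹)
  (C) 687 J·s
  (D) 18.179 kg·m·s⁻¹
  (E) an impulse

(C)

Dimensions:
  (A) N·s = kg·m·s⁻²·s = kg·m·s⁻¹
  (B) [m] · [kg·s⁻¹] = kg·m·s⁻¹
  (C) J·s = N·m·s = kg·m²·s⁻¹
  (D) kg·m·s⁻¹
  (E) [impulse] = kg·m·s⁻¹
All reduce to kg·m·s⁻¹ except (C), which is kg·m²·s⁻¹.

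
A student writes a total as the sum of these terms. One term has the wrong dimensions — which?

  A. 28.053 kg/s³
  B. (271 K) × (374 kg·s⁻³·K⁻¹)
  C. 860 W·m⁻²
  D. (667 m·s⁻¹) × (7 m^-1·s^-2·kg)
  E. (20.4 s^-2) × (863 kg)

In SI base units:
  A. kg·s⁻³
  B. [K] · [kg·s⁻³·K⁻¹] = kg·s⁻³
  C. W·m⁻² = J·s⁻¹·m⁻² = kg·s⁻³
  D. [m·s⁻¹] · [kg·m⁻¹·s⁻²] = kg·s⁻³
  E. [s⁻²] · [kg] = kg·s⁻²
All reduce to kg·s⁻³ except E., which is kg·s⁻².

E.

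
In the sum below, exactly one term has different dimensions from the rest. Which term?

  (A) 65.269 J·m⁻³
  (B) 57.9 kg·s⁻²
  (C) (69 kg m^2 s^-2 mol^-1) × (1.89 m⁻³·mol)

Reduce each to base SI dimensions:
  (A) J·m⁻³ = N·m·m⁻³ = kg·m⁻¹·s⁻²
  (B) kg·s⁻²
  (C) [kg·m²·s⁻²·mol⁻¹] · [m⁻³·mol] = kg·m⁻¹·s⁻²
All reduce to kg·m⁻¹·s⁻² except (B), which is kg·s⁻².

(B)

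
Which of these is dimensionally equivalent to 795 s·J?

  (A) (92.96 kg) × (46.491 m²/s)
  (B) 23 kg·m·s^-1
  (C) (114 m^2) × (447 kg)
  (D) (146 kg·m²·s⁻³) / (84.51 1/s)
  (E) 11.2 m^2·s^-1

Reference: J·s = N·m·s = kg·m²·s⁻¹.
Each option:
  (A) [kg] · [m²·s⁻¹] = kg·m²·s⁻¹  ← same
  (B) kg·m·s⁻¹
  (C) [m²] · [kg] = kg·m²
  (D) [kg·m²·s⁻³] / [s⁻¹] = kg·m²·s⁻²
  (E) m²·s⁻¹
Only (A) matches kg·m²·s⁻¹.

(A)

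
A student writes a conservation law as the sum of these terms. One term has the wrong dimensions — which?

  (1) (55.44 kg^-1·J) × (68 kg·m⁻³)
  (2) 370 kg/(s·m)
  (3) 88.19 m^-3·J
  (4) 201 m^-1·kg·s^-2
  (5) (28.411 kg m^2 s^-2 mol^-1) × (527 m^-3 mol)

(2)

Dimensions:
  (1) [m²·s⁻²] · [kg·m⁻³] = kg·m⁻¹·s⁻²
  (2) kg·m⁻¹·s⁻¹
  (3) J·m⁻³ = N·m·m⁻³ = kg·m⁻¹·s⁻²
  (4) kg·m⁻¹·s⁻²
  (5) [kg·m²·s⁻²·mol⁻¹] · [m⁻³·mol] = kg·m⁻¹·s⁻²
All reduce to kg·m⁻¹·s⁻² except (2), which is kg·m⁻¹·s⁻¹.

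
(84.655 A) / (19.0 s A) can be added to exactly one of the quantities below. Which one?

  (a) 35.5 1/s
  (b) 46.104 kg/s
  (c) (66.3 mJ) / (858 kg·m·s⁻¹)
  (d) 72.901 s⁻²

Reference: [A] / [s·A] = s⁻¹.
Each option:
  (a) s⁻¹  ← same
  (b) kg·s⁻¹
  (c) [kg·m²·s⁻²] / [kg·m·s⁻¹] = m·s⁻¹
  (d) s⁻²
Only (a) matches s⁻¹.

(a)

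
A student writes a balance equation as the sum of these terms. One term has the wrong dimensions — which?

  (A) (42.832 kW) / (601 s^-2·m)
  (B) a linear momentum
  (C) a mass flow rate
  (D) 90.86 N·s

In SI base units:
  (A) [kg·m²·s⁻³] / [m·s⁻²] = kg·m·s⁻¹
  (B) [linear momentum] = kg·m·s⁻¹
  (C) [mass flow rate] = kg·s⁻¹
  (D) N·s = kg·m·s⁻²·s = kg·m·s⁻¹
All reduce to kg·m·s⁻¹ except (C), which is kg·s⁻¹.

(C)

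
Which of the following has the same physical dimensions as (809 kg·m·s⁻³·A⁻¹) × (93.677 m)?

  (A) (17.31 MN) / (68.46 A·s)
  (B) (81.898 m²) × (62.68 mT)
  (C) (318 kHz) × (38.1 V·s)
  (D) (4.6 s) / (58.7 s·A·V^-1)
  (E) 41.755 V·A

(C)

Reference: [kg·m·s⁻³·A⁻¹] · [m] = kg·m²·s⁻³·A⁻¹.
Each option:
  (A) [kg·m·s⁻²] / [s·A] = kg·m·s⁻³·A⁻¹
  (B) [m²] · [kg·s⁻²·A⁻¹] = kg·m²·s⁻²·A⁻¹
  (C) [s⁻¹] · [kg·m²·s⁻²·A⁻¹] = kg·m²·s⁻³·A⁻¹  ← same
  (D) [s] / [kg⁻¹·m⁻²·s⁴·A²] = kg·m²·s⁻³·A⁻²
  (E) V·A = J·C⁻¹·A = kg·m²·s⁻³
Only (C) matches kg·m²·s⁻³·A⁻¹.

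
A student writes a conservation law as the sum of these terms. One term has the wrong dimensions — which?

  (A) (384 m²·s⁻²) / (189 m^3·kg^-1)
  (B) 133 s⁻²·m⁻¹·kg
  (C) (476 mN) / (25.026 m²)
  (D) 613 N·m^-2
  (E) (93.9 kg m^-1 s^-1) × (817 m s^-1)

Work out the base dimensions of each:
  (A) [m²·s⁻²] / [kg⁻¹·m³] = kg·m⁻¹·s⁻²
  (B) kg·m⁻¹·s⁻²
  (C) [kg·m·s⁻²] / [m²] = kg·m⁻¹·s⁻²
  (D) N·m⁻² = kg·m·s⁻²·m⁻² = kg·m⁻¹·s⁻²
  (E) [kg·m⁻¹·s⁻¹] · [m·s⁻¹] = kg·s⁻²
All reduce to kg·m⁻¹·s⁻² except (E), which is kg·s⁻².

(E)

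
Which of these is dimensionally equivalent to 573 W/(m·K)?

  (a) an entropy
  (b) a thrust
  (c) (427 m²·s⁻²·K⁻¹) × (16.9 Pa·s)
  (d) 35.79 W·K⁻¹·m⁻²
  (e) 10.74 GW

Reference: W·m⁻¹·K⁻¹ = J·s⁻¹·m⁻¹·K⁻¹ = kg·m·s⁻³·K⁻¹.
Each option:
  (a) [entropy] = kg·m²·s⁻²·K⁻¹
  (b) [thrust] = kg·m·s⁻²
  (c) [m²·s⁻²·K⁻¹] · [kg·m⁻¹·s⁻¹] = kg·m·s⁻³·K⁻¹  ← same
  (d) W·m⁻²·K⁻¹ = J·s⁻¹·m⁻²·K⁻¹ = kg·s⁻³·K⁻¹
  (e) W = J·s⁻¹ = kg·m²·s⁻³
Only (c) matches kg·m·s⁻³·K⁻¹.

(c)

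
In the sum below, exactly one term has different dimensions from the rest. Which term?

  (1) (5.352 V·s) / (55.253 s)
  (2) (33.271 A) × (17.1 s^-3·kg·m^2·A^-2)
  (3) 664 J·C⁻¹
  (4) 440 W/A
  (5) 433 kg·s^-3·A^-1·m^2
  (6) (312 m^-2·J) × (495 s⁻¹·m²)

(6)

Work out the base dimensions of each:
  (1) [kg·m²·s⁻²·A⁻¹] / [s] = kg·m²·s⁻³·A⁻¹
  (2) [A] · [kg·m²·s⁻³·A⁻²] = kg·m²·s⁻³·A⁻¹
  (3) J·C⁻¹ = N·m·(s·A)⁻¹ = kg·m²·s⁻³·A⁻¹
  (4) W·A⁻¹ = J·s⁻¹·A⁻¹ = kg·m²·s⁻³·A⁻¹
  (5) kg·m²·s⁻³·A⁻¹
  (6) [kg·s⁻²] · [m²·s⁻¹] = kg·m²·s⁻³
All reduce to kg·m²·s⁻³·A⁻¹ except (6), which is kg·m²·s⁻³.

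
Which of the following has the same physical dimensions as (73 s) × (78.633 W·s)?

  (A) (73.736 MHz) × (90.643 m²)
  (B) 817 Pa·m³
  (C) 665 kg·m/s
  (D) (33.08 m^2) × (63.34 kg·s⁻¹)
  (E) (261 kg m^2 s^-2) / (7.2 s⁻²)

Reference: [s] · [kg·m²·s⁻²] = kg·m²·s⁻¹.
Each option:
  (A) [s⁻¹] · [m²] = m²·s⁻¹
  (B) Pa·m³ = N·m⁻²·m³ = kg·m²·s⁻²
  (C) kg·m·s⁻¹
  (D) [m²] · [kg·s⁻¹] = kg·m²·s⁻¹  ← same
  (E) [kg·m²·s⁻²] / [s⁻²] = kg·m²
Only (D) matches kg·m²·s⁻¹.

(D)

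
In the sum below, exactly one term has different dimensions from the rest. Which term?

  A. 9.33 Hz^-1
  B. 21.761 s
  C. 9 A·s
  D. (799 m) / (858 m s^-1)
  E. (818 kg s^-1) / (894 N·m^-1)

C.

Work out the base dimensions of each:
  A. Hz⁻¹ = (s⁻¹)⁻¹ = s
  B. s
  C. A·s = s·A
  D. [m] / [m·s⁻¹] = s
  E. [kg·s⁻¹] / [kg·s⁻²] = s
All reduce to s except C., which is s·A.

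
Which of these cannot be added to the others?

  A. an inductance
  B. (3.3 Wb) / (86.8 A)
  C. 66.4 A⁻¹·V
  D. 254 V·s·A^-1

Reduce each to base SI dimensions:
  A. [inductance] = kg·m²·s⁻²·A⁻²
  B. [kg·m²·s⁻²·A⁻¹] / [A] = kg·m²·s⁻²·A⁻²
  C. V·A⁻¹ = J·C⁻¹·A⁻¹ = kg·m²·s⁻³·A⁻²
  D. V·s·A⁻¹ = J·C⁻¹·s·A⁻¹ = kg·m²·s⁻²·A⁻²
All reduce to kg·m²·s⁻²·A⁻² except C., which is kg·m²·s⁻³·A⁻².

C.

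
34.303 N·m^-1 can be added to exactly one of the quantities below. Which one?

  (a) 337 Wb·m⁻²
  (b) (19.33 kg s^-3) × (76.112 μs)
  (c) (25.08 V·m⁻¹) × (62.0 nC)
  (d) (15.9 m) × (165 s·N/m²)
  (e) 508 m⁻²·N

Reference: N·m⁻¹ = kg·m·s⁻²·m⁻¹ = kg·s⁻².
Each option:
  (a) Wb·m⁻² = V·s·m⁻² = kg·s⁻²·A⁻¹
  (b) [kg·s⁻³] · [s] = kg·s⁻²  ← same
  (c) [kg·m·s⁻³·A⁻¹] · [s·A] = kg·m·s⁻²
  (d) [m] · [kg·m⁻¹·s⁻¹] = kg·s⁻¹
  (e) N·m⁻² = kg·m·s⁻²·m⁻² = kg·m⁻¹·s⁻²
Only (b) matches kg·s⁻².

(b)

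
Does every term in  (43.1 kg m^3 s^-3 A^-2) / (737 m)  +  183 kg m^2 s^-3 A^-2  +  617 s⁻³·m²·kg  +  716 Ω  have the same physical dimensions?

No

Dimensions:
  (43.1 kg m^3 s^-3 A^-2) / (737 m):  [kg·m³·s⁻³·A⁻²] / [m] = kg·m²·s⁻³·A⁻²
  183 kg m^2 s^-3 A^-2:  kg·m²·s⁻³·A⁻²
  617 s⁻³·m²·kg:  kg·m²·s⁻³
  716 Ω:  Ω = V·A⁻¹ = kg·m²·s⁻³·A⁻²
The terms do not share a single dimension (kg·m²·s⁻³ vs kg·m²·s⁻³·A⁻²).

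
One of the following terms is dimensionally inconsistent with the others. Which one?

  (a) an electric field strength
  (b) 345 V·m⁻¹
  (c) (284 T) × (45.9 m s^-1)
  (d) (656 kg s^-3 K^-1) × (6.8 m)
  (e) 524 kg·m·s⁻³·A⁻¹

(d)

Dimensions:
  (a) [electric field strength] = kg·m·s⁻³·A⁻¹
  (b) V·m⁻¹ = J·C⁻¹·m⁻¹ = kg·m·s⁻³·A⁻¹
  (c) [kg·s⁻²·A⁻¹] · [m·s⁻¹] = kg·m·s⁻³·A⁻¹
  (d) [kg·s⁻³·K⁻¹] · [m] = kg·m·s⁻³·K⁻¹
  (e) kg·m·s⁻³·A⁻¹
All reduce to kg·m·s⁻³·A⁻¹ except (d), which is kg·m·s⁻³·K⁻¹.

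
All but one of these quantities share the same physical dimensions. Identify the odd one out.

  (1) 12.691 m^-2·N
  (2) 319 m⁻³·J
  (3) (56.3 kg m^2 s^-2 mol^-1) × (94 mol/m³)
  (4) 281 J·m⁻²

Work out the base dimensions of each:
  (1) N·m⁻² = kg·m·s⁻²·m⁻² = kg·m⁻¹·s⁻²
  (2) J·m⁻³ = N·m·m⁻³ = kg·m⁻¹·s⁻²
  (3) [kg·m²·s⁻²·mol⁻¹] · [m⁻³·mol] = kg·m⁻¹·s⁻²
  (4) J·m⁻² = N·m·m⁻² = kg·s⁻²
All reduce to kg·m⁻¹·s⁻² except (4), which is kg·s⁻².

(4)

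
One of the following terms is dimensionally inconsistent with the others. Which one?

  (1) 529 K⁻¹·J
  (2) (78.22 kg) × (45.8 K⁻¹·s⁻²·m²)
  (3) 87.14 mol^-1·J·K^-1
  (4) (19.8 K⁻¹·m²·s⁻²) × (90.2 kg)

(3)

Work out the base dimensions of each:
  (1) J·K⁻¹ = N·m·K⁻¹ = kg·m²·s⁻²·K⁻¹
  (2) [kg] · [m²·s⁻²·K⁻¹] = kg·m²·s⁻²·K⁻¹
  (3) J·mol⁻¹·K⁻¹ = N·m·mol⁻¹·K⁻¹ = kg·m²·s⁻²·K⁻¹·mol⁻¹
  (4) [m²·s⁻²·K⁻¹] · [kg] = kg·m²·s⁻²·K⁻¹
All reduce to kg·m²·s⁻²·K⁻¹ except (3), which is kg·m²·s⁻²·K⁻¹·mol⁻¹.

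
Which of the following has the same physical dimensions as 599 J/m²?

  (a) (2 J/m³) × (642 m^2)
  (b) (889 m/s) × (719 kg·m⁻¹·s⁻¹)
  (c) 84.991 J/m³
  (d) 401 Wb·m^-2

(b)

Reference: J·m⁻² = N·m·m⁻² = kg·s⁻².
Each option:
  (a) [kg·m⁻¹·s⁻²] · [m²] = kg·m·s⁻²
  (b) [m·s⁻¹] · [kg·m⁻¹·s⁻¹] = kg·s⁻²  ← same
  (c) J·m⁻³ = N·m·m⁻³ = kg·m⁻¹·s⁻²
  (d) Wb·m⁻² = V·s·m⁻² = kg·s⁻²·A⁻¹
Only (b) matches kg·s⁻².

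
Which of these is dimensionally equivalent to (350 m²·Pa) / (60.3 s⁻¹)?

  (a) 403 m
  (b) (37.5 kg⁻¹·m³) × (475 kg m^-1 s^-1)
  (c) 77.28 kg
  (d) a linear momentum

(d)

Reference: [kg·m·s⁻²] / [s⁻¹] = kg·m·s⁻¹.
Each option:
  (a) m
  (b) [kg⁻¹·m³] · [kg·m⁻¹·s⁻¹] = m²·s⁻¹
  (c) kg
  (d) [linear momentum] = kg·m·s⁻¹  ← same
Only (d) matches kg·m·s⁻¹.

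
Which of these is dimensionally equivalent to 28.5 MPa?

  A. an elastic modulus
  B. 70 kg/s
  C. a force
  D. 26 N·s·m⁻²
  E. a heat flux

A.

Reference: Pa = N·m⁻² = kg·m⁻¹·s⁻².
Each option:
  A. [elastic modulus] = kg·m⁻¹·s⁻²  ← same
  B. kg·s⁻¹
  C. [force] = kg·m·s⁻²
  D. N·s·m⁻² = kg·m·s⁻²·s·m⁻² = kg·m⁻¹·s⁻¹
  E. [heat flux] = kg·s⁻³
Only A. matches kg·m⁻¹·s⁻².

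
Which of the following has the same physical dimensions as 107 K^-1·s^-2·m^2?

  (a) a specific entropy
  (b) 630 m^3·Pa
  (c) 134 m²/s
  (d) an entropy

(a)

Reference: m²·s⁻²·K⁻¹.
Each option:
  (a) [specific entropy] = m²·s⁻²·K⁻¹  ← same
  (b) Pa·m³ = N·m⁻²·m³ = kg·m²·s⁻²
  (c) m²·s⁻¹
  (d) [entropy] = kg·m²·s⁻²·K⁻¹
Only (a) matches m²·s⁻²·K⁻¹.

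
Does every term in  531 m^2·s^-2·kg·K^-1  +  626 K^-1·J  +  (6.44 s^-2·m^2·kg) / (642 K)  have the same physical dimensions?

Reduce each to base SI dimensions:
  531 m^2·s^-2·kg·K^-1:  kg·m²·s⁻²·K⁻¹
  626 K^-1·J:  J·K⁻¹ = N·m·K⁻¹ = kg·m²·s⁻²·K⁻¹
  (6.44 s^-2·m^2·kg) / (642 K):  [kg·m²·s⁻²] / [K] = kg·m²·s⁻²·K⁻¹
Every term reduces to kg·m²·s⁻²·K⁻¹.

Yes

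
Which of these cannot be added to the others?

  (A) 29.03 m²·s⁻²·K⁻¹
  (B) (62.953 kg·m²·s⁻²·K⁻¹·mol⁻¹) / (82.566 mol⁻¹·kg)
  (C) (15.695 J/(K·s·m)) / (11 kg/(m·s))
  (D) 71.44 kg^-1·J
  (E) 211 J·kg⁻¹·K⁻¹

(D)

Reduce each to base SI dimensions:
  (A) m²·s⁻²·K⁻¹
  (B) [kg·m²·s⁻²·K⁻¹·mol⁻¹] / [kg·mol⁻¹] = m²·s⁻²·K⁻¹
  (C) [kg·m·s⁻³·K⁻¹] / [kg·m⁻¹·s⁻¹] = m²·s⁻²·K⁻¹
  (D) J·kg⁻¹ = N·m·kg⁻¹ = m²·s⁻²
  (E) J·kg⁻¹·K⁻¹ = N·m·kg⁻¹·K⁻¹ = m²·s⁻²·K⁻¹
All reduce to m²·s⁻²·K⁻¹ except (D), which is m²·s⁻².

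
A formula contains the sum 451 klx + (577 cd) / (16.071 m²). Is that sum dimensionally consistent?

Yes

Dimensions:
  451 klx:  lx = lm·m⁻² = m⁻²·cd
  (577 cd) / (16.071 m²):  [cd] / [m²] = m⁻²·cd
Both are m⁻²·cd, so they have the same dimensions and can be added.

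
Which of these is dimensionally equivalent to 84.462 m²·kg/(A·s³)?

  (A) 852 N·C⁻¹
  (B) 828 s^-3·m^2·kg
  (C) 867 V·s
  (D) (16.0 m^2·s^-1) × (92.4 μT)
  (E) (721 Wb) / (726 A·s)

Reference: kg·m²·s⁻³·A⁻¹.
Each option:
  (A) N·C⁻¹ = kg·m·s⁻²·(s·A)⁻¹ = kg·m·s⁻³·A⁻¹
  (B) kg·m²·s⁻³
  (C) V·s = J·C⁻¹·s = kg·m²·s⁻²·A⁻¹
  (D) [m²·s⁻¹] · [kg·s⁻²·A⁻¹] = kg·m²·s⁻³·A⁻¹  ← same
  (E) [kg·m²·s⁻²·A⁻¹] / [s·A] = kg·m²·s⁻³·A⁻²
Only (D) matches kg·m²·s⁻³·A⁻¹.

(D)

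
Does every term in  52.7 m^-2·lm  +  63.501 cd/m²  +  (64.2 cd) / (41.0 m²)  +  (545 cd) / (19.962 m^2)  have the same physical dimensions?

Dimensions:
  52.7 m^-2·lm:  lm·m⁻² = cd·m⁻² = m⁻²·cd
  63.501 cd/m²:  cd·m⁻² = m⁻²·cd
  (64.2 cd) / (41.0 m²):  [cd] / [m²] = m⁻²·cd
  (545 cd) / (19.962 m^2):  [cd] / [m²] = m⁻²·cd
Every term reduces to m⁻²·cd.

Yes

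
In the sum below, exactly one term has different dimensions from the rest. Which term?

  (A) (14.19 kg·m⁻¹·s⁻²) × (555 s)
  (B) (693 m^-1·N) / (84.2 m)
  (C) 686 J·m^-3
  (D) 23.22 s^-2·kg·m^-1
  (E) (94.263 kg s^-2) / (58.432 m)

Dimensions:
  (A) [kg·m⁻¹·s⁻²] · [s] = kg·m⁻¹·s⁻¹
  (B) [kg·s⁻²] / [m] = kg·m⁻¹·s⁻²
  (C) J·m⁻³ = N·m·m⁻³ = kg·m⁻¹·s⁻²
  (D) kg·m⁻¹·s⁻²
  (E) [kg·s⁻²] / [m] = kg·m⁻¹·s⁻²
All reduce to kg·m⁻¹·s⁻² except (A), which is kg·m⁻¹·s⁻¹.

(A)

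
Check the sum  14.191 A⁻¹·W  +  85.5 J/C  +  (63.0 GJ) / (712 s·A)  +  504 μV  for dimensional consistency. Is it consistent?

In SI base units:
  14.191 A⁻¹·W:  W·A⁻¹ = J·s⁻¹·A⁻¹ = kg·m²·s⁻³·A⁻¹
  85.5 J/C:  J·C⁻¹ = N·m·(s·A)⁻¹ = kg·m²·s⁻³·A⁻¹
  (63.0 GJ) / (712 s·A):  [kg·m²·s⁻²] / [s·A] = kg·m²·s⁻³·A⁻¹
  504 μV:  V = J·C⁻¹ = kg·m²·s⁻³·A⁻¹
Every term reduces to kg·m²·s⁻³·A⁻¹.

Yes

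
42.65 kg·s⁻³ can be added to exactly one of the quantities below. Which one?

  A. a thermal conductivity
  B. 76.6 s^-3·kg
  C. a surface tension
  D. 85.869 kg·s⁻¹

B.

Reference: kg·s⁻³.
Each option:
  A. [thermal conductivity] = kg·m·s⁻³·K⁻¹
  B. kg·s⁻³  ← same
  C. [surface tension] = kg·s⁻²
  D. kg·s⁻¹
Only B. matches kg·s⁻³.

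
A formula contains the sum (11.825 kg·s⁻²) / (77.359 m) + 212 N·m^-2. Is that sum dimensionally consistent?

In SI base units:
  (11.825 kg·s⁻²) / (77.359 m):  [kg·s⁻²] / [m] = kg·m⁻¹·s⁻²
  212 N·m^-2:  N·m⁻² = kg·m·s⁻²·m⁻² = kg·m⁻¹·s⁻²
Both are kg·m⁻¹·s⁻², so they have the same dimensions and can be added.

Yes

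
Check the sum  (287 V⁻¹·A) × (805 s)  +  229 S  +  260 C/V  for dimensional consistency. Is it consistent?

Dimensions:
  (287 V⁻¹·A) × (805 s):  [kg⁻¹·m⁻²·s³·A²] · [s] = kg⁻¹·m⁻²·s⁴·A²
  229 S:  S = Ω⁻¹ = kg⁻¹·m⁻²·s³·A²
  260 C/V:  C·V⁻¹ = s·A·(J·C⁻¹)⁻¹ = kg⁻¹·m⁻²·s⁴·A²
The terms do not share a single dimension (kg⁻¹·m⁻²·s³·A² vs kg⁻¹·m⁻²·s⁴·A²).

No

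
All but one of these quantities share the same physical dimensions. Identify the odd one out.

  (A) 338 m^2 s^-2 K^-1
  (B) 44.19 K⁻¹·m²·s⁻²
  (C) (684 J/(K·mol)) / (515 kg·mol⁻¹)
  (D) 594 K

(D)

In SI base units:
  (A) m²·s⁻²·K⁻¹
  (B) m²·s⁻²·K⁻¹
  (C) [kg·m²·s⁻²·K⁻¹·mol⁻¹] / [kg·mol⁻¹] = m²·s⁻²·K⁻¹
  (D) K
All reduce to m²·s⁻²·K⁻¹ except (D), which is K.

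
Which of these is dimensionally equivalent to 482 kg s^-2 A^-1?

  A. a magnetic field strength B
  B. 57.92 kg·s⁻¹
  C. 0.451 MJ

Reference: kg·s⁻²·A⁻¹.
Each option:
  A. [magnetic field strength B] = kg·s⁻²·A⁻¹  ← same
  B. kg·s⁻¹
  C. J = N·m = kg·m²·s⁻²
Only A. matches kg·s⁻²·A⁻¹.

A.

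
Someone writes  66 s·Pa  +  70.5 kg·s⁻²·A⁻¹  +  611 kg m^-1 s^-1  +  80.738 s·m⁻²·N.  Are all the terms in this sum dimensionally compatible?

No

Dimensions:
  66 s·Pa:  Pa·s = N·m⁻²·s = kg·m⁻¹·s⁻¹
  70.5 kg·s⁻²·A⁻¹:  kg·s⁻²·A⁻¹
  611 kg m^-1 s^-1:  kg·m⁻¹·s⁻¹
  80.738 s·m⁻²·N:  N·s·m⁻² = kg·m·s⁻²·s·m⁻² = kg·m⁻¹·s⁻¹
The terms do not share a single dimension (kg·m⁻¹·s⁻¹ vs kg·s⁻²·A⁻¹).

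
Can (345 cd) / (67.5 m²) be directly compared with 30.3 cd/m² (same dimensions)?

Reduce each to base SI dimensions:
  (345 cd) / (67.5 m²):  [cd] / [m²] = m⁻²·cd
  30.3 cd/m²:  cd·m⁻² = m⁻²·cd
Both are m⁻²·cd, so they have the same dimensions and can be added.

Yes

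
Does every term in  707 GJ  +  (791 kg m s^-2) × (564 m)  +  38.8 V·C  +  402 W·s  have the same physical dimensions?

Yes

Dimensions:
  707 GJ:  J = N·m = kg·m²·s⁻²
  (791 kg m s^-2) × (564 m):  [kg·m·s⁻²] · [m] = kg·m²·s⁻²
  38.8 V·C:  C·V = s·A·J·C⁻¹ = kg·m²·s⁻²
  402 W·s:  W·s = J·s⁻¹·s = kg·m²·s⁻²
Every term reduces to kg·m²·s⁻².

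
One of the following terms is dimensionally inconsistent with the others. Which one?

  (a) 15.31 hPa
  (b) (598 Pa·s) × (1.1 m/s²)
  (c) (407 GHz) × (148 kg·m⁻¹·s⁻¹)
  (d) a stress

(b)

Expand each in SI base units:
  (a) Pa = N·m⁻² = kg·m⁻¹·s⁻²
  (b) [kg·m⁻¹·s⁻¹] · [m·s⁻²] = kg·s⁻³
  (c) [s⁻¹] · [kg·m⁻¹·s⁻¹] = kg·m⁻¹·s⁻²
  (d) [stress] = kg·m⁻¹·s⁻²
All reduce to kg·m⁻¹·s⁻² except (b), which is kg·s⁻³.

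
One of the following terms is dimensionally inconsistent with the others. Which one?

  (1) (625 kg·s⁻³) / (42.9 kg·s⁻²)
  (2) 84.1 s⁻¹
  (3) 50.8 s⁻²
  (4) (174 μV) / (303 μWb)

Reduce each to base SI dimensions:
  (1) [kg·s⁻³] / [kg·s⁻²] = s⁻¹
  (2) s⁻¹
  (3) s⁻²
  (4) [kg·m²·s⁻³·A⁻¹] / [kg·m²·s⁻²·A⁻¹] = s⁻¹
All reduce to s⁻¹ except (3), which is s⁻².

(3)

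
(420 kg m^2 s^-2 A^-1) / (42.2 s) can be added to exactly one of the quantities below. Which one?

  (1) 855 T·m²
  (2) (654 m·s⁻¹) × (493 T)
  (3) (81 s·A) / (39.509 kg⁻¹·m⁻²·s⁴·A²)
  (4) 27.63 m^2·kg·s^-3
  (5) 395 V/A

Reference: [kg·m²·s⁻²·A⁻¹] / [s] = kg·m²·s⁻³·A⁻¹.
Each option:
  (1) T·m² = Wb·m⁻²·m² = kg·m²·s⁻²·A⁻¹
  (2) [m·s⁻¹] · [kg·s⁻²·A⁻¹] = kg·m·s⁻³·A⁻¹
  (3) [s·A] / [kg⁻¹·m⁻²·s⁴·A²] = kg·m²·s⁻³·A⁻¹  ← same
  (4) kg·m²·s⁻³
  (5) V·A⁻¹ = J·C⁻¹·A⁻¹ = kg·m²·s⁻³·A⁻²
Only (3) matches kg·m²·s⁻³·A⁻¹.

(3)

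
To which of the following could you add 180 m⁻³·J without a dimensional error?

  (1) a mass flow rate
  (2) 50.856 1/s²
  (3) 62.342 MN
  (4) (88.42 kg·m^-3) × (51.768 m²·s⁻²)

(4)

Reference: J·m⁻³ = N·m·m⁻³ = kg·m⁻¹·s⁻².
Each option:
  (1) [mass flow rate] = kg·s⁻¹
  (2) s⁻²
  (3) N = kg·m·s⁻²
  (4) [kg·m⁻³] · [m²·s⁻²] = kg·m⁻¹·s⁻²  ← same
Only (4) matches kg·m⁻¹·s⁻².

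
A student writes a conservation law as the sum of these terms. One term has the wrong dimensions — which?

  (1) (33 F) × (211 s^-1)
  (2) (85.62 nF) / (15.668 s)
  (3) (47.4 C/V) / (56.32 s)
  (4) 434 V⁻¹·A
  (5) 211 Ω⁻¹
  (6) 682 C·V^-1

Work out the base dimensions of each:
  (1) [kg⁻¹·m⁻²·s⁴·A²] · [s⁻¹] = kg⁻¹·m⁻²·s³·A²
  (2) [kg⁻¹·m⁻²·s⁴·A²] / [s] = kg⁻¹·m⁻²·s³·A²
  (3) [kg⁻¹·m⁻²·s⁴·A²] / [s] = kg⁻¹·m⁻²·s³·A²
  (4) A·V⁻¹ = A·(J·C⁻¹)⁻¹ = kg⁻¹·m⁻²·s³·A²
  (5) Ω⁻¹ = (V·A⁻¹)⁻¹ = kg⁻¹·m⁻²·s³·A²
  (6) C·V⁻¹ = s·A·(J·C⁻¹)⁻¹ = kg⁻¹·m⁻²·s⁴·A²
All reduce to kg⁻¹·m⁻²·s³·A² except (6), which is kg⁻¹·m⁻²·s⁴·A².

(6)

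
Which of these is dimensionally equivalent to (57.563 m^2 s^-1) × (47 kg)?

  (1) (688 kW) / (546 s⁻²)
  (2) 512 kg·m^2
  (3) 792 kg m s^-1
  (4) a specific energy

Reference: [m²·s⁻¹] · [kg] = kg·m²·s⁻¹.
Each option:
  (1) [kg·m²·s⁻³] / [s⁻²] = kg·m²·s⁻¹  ← same
  (2) kg·m²
  (3) kg·m·s⁻¹
  (4) [specific energy] = m²·s⁻²
Only (1) matches kg·m²·s⁻¹.

(1)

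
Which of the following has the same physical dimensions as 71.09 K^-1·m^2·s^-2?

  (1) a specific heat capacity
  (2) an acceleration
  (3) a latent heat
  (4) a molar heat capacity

(1)

Reference: m²·s⁻²·K⁻¹.
Each option:
  (1) [specific heat capacity] = m²·s⁻²·K⁻¹  ← same
  (2) [acceleration] = m·s⁻²
  (3) [latent heat] = m²·s⁻²
  (4) [molar heat capacity] = kg·m²·s⁻²·K⁻¹·mol⁻¹
Only (1) matches m²·s⁻²·K⁻¹.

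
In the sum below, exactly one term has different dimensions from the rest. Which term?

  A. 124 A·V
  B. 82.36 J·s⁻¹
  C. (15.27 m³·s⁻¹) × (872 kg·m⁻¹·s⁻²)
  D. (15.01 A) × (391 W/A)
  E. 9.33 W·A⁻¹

Expand each in SI base units:
  A. V·A = J·C⁻¹·A = kg·m²·s⁻³
  B. J·s⁻¹ = N·m·s⁻¹ = kg·m²·s⁻³
  C. [m³·s⁻¹] · [kg·m⁻¹·s⁻²] = kg·m²·s⁻³
  D. [A] · [kg·m²·s⁻³·A⁻¹] = kg·m²·s⁻³
  E. W·A⁻¹ = J·s⁻¹·A⁻¹ = kg·m²·s⁻³·A⁻¹
All reduce to kg·m²·s⁻³ except E., which is kg·m²·s⁻³·A⁻¹.

E.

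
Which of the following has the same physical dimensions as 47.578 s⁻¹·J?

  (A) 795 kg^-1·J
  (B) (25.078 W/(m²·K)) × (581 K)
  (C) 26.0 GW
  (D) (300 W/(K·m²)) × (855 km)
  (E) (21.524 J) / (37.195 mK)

(C)

Reference: J·s⁻¹ = N·m·s⁻¹ = kg·m²·s⁻³.
Each option:
  (A) J·kg⁻¹ = N·m·kg⁻¹ = m²·s⁻²
  (B) [kg·s⁻³·K⁻¹] · [K] = kg·s⁻³
  (C) W = J·s⁻¹ = kg·m²·s⁻³  ← same
  (D) [kg·s⁻³·K⁻¹] · [m] = kg·m·s⁻³·K⁻¹
  (E) [kg·m²·s⁻²] / [K] = kg·m²·s⁻²·K⁻¹
Only (C) matches kg·m²·s⁻³.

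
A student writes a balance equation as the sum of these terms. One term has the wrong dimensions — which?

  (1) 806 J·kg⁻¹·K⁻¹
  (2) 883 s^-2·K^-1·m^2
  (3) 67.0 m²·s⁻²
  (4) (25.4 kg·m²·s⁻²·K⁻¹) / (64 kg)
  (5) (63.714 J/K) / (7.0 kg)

(3)

Expand each in SI base units:
  (1) J·kg⁻¹·K⁻¹ = N·m·kg⁻¹·K⁻¹ = m²·s⁻²·K⁻¹
  (2) m²·s⁻²·K⁻¹
  (3) m²·s⁻²
  (4) [kg·m²·s⁻²·K⁻¹] / [kg] = m²·s⁻²·K⁻¹
  (5) [kg·m²·s⁻²·K⁻¹] / [kg] = m²·s⁻²·K⁻¹
All reduce to m²·s⁻²·K⁻¹ except (3), which is m²·s⁻².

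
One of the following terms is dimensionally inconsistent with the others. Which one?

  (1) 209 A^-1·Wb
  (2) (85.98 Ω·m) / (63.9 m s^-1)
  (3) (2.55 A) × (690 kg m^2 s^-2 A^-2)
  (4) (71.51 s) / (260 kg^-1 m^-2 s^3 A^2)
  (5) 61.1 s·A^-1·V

Expand each in SI base units:
  (1) Wb·A⁻¹ = V·s·A⁻¹ = kg·m²·s⁻²·A⁻²
  (2) [kg·m³·s⁻³·A⁻²] / [m·s⁻¹] = kg·m²·s⁻²·A⁻²
  (3) [A] · [kg·m²·s⁻²·A⁻²] = kg·m²·s⁻²·A⁻¹
  (4) [s] / [kg⁻¹·m⁻²·s³·A²] = kg·m²·s⁻²·A⁻²
  (5) V·s·A⁻¹ = J·C⁻¹·s·A⁻¹ = kg·m²·s⁻²·A⁻²
All reduce to kg·m²·s⁻²·A⁻² except (3), which is kg·m²·s⁻²·A⁻¹.

(3)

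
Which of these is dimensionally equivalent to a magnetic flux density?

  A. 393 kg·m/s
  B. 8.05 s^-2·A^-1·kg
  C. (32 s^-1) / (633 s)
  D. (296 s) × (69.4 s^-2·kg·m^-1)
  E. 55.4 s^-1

B.

Reference: [magnetic flux density] = kg·s⁻²·A⁻¹.
Each option:
  A. kg·m·s⁻¹
  B. kg·s⁻²·A⁻¹  ← same
  C. [s⁻¹] / [s] = s⁻²
  D. [s] · [kg·m⁻¹·s⁻²] = kg·m⁻¹·s⁻¹
  E. s⁻¹
Only B. matches kg·s⁻²·A⁻¹.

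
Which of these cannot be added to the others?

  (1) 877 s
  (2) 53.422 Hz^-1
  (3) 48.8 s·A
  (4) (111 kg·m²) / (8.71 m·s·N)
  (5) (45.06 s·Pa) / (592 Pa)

Expand each in SI base units:
  (1) s
  (2) Hz⁻¹ = (s⁻¹)⁻¹ = s
  (3) A·s = s·A
  (4) [kg·m²] / [kg·m²·s⁻¹] = s
  (5) [kg·m⁻¹·s⁻¹] / [kg·m⁻¹·s⁻²] = s
All reduce to s except (3), which is s·A.

(3)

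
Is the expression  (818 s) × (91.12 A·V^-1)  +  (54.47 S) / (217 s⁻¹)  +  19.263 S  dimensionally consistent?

No

Reduce each to base SI dimensions:
  (818 s) × (91.12 A·V^-1):  [s] · [kg⁻¹·m⁻²·s³·A²] = kg⁻¹·m⁻²·s⁴·A²
  (54.47 S) / (217 s⁻¹):  [kg⁻¹·m⁻²·s³·A²] / [s⁻¹] = kg⁻¹·m⁻²·s⁴·A²
  19.263 S:  S = Ω⁻¹ = kg⁻¹·m⁻²·s³·A²
The terms do not share a single dimension (kg⁻¹·m⁻²·s³·A² vs kg⁻¹·m⁻²·s⁴·A²).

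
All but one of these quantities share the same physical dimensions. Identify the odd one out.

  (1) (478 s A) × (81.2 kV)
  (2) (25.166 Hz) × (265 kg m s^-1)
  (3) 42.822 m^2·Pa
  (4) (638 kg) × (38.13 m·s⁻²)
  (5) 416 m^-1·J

(1)

Expand each in SI base units:
  (1) [s·A] · [kg·m²·s⁻³·A⁻¹] = kg·m²·s⁻²
  (2) [s⁻¹] · [kg·m·s⁻¹] = kg·m·s⁻²
  (3) Pa·m² = N·m⁻²·m² = kg·m·s⁻²
  (4) [kg] · [m·s⁻²] = kg·m·s⁻²
  (5) J·m⁻¹ = N·m·m⁻¹ = kg·m·s⁻²
All reduce to kg·m·s⁻² except (1), which is kg·m²·s⁻².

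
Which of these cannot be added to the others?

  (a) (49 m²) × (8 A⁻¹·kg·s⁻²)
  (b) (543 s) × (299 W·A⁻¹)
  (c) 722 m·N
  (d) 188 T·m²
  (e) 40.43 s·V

Reduce each to base SI dimensions:
  (a) [m²] · [kg·s⁻²·A⁻¹] = kg·m²·s⁻²·A⁻¹
  (b) [s] · [kg·m²·s⁻³·A⁻¹] = kg·m²·s⁻²·A⁻¹
  (c) N·m = kg·m·s⁻²·m = kg·m²·s⁻²
  (d) T·m² = Wb·m⁻²·m² = kg·m²·s⁻²·A⁻¹
  (e) V·s = J·C⁻¹·s = kg·m²·s⁻²·A⁻¹
All reduce to kg·m²·s⁻²·A⁻¹ except (c), which is kg·m²·s⁻².

(c)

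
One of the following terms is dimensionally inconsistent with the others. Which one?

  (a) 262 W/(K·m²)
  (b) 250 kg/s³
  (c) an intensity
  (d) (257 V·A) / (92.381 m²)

(a)

Reduce each to base SI dimensions:
  (a) W·m⁻²·K⁻¹ = J·s⁻¹·m⁻²·K⁻¹ = kg·s⁻³·K⁻¹
  (b) kg·s⁻³
  (c) [intensity] = kg·s⁻³
  (d) [kg·m²·s⁻³] / [m²] = kg·s⁻³
All reduce to kg·s⁻³ except (a), which is kg·s⁻³·K⁻¹.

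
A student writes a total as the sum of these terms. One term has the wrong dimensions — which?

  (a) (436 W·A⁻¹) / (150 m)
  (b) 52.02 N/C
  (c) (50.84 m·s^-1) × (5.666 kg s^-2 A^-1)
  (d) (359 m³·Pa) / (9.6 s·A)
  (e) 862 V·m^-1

(d)

Dimensions:
  (a) [kg·m²·s⁻³·A⁻¹] / [m] = kg·m·s⁻³·A⁻¹
  (b) N·C⁻¹ = kg·m·s⁻²·(s·A)⁻¹ = kg·m·s⁻³·A⁻¹
  (c) [m·s⁻¹] · [kg·s⁻²·A⁻¹] = kg·m·s⁻³·A⁻¹
  (d) [kg·m²·s⁻²] / [s·A] = kg·m²·s⁻³·A⁻¹
  (e) V·m⁻¹ = J·C⁻¹·m⁻¹ = kg·m·s⁻³·A⁻¹
All reduce to kg·m·s⁻³·A⁻¹ except (d), which is kg·m²·s⁻³·A⁻¹.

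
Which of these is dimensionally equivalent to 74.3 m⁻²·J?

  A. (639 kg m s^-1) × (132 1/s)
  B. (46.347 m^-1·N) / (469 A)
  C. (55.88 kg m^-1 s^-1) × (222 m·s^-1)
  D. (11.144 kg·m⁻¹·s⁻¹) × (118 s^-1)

Reference: J·m⁻² = N·m·m⁻² = kg·s⁻².
Each option:
  A. [kg·m·s⁻¹] · [s⁻¹] = kg·m·s⁻²
  B. [kg·s⁻²] / [A] = kg·s⁻²·A⁻¹
  C. [kg·m⁻¹·s⁻¹] · [m·s⁻¹] = kg·s⁻²  ← same
  D. [kg·m⁻¹·s⁻¹] · [s⁻¹] = kg·m⁻¹·s⁻²
Only C. matches kg·s⁻².

C.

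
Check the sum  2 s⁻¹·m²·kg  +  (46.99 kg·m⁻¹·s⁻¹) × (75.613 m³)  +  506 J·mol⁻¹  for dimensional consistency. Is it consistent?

Expand each in SI base units:
  2 s⁻¹·m²·kg:  kg·m²·s⁻¹
  (46.99 kg·m⁻¹·s⁻¹) × (75.613 m³):  [kg·m⁻¹·s⁻¹] · [m³] = kg·m²·s⁻¹
  506 J·mol⁻¹:  J·mol⁻¹ = N·m·mol⁻¹ = kg·m²·s⁻²·mol⁻¹
The terms do not share a single dimension (kg·m²·s⁻²·mol⁻¹ vs kg·m²·s⁻¹).

No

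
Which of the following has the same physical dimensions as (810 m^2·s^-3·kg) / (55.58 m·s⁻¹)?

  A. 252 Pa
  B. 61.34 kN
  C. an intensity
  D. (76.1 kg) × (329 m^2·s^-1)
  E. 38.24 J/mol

Reference: [kg·m²·s⁻³] / [m·s⁻¹] = kg·m·s⁻².
Each option:
  A. Pa = N·m⁻² = kg·m⁻¹·s⁻²
  B. N = kg·m·s⁻²  ← same
  C. [intensity] = kg·s⁻³
  D. [kg] · [m²·s⁻¹] = kg·m²·s⁻¹
  E. J·mol⁻¹ = N·m·mol⁻¹ = kg·m²·s⁻²·mol⁻¹
Only B. matches kg·m·s⁻².

B.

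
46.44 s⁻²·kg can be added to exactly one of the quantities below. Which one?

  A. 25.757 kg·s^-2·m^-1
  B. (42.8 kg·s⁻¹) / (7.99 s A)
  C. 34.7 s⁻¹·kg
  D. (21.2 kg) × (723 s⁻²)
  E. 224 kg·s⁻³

D.

Reference: kg·s⁻².
Each option:
  A. kg·m⁻¹·s⁻²
  B. [kg·s⁻¹] / [s·A] = kg·s⁻²·A⁻¹
  C. kg·s⁻¹
  D. [kg] · [s⁻²] = kg·s⁻²  ← same
  E. kg·s⁻³
Only D. matches kg·s⁻².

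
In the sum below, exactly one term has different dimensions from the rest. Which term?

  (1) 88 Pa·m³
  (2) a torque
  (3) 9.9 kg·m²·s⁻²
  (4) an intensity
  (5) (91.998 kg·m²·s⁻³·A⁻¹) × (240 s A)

Expand each in SI base units:
  (1) Pa·m³ = N·m⁻²·m³ = kg·m²·s⁻²
  (2) [torque] = kg·m²·s⁻²
  (3) kg·m²·s⁻²
  (4) [intensity] = kg·s⁻³
  (5) [kg·m²·s⁻³·A⁻¹] · [s·A] = kg·m²·s⁻²
All reduce to kg·m²·s⁻² except (4), which is kg·s⁻³.

(4)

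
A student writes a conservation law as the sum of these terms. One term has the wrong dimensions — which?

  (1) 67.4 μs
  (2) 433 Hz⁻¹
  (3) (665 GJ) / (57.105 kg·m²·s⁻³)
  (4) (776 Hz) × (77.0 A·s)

(4)

Work out the base dimensions of each:
  (1) s
  (2) Hz⁻¹ = (s⁻¹)⁻¹ = s
  (3) [kg·m²·s⁻²] / [kg·m²·s⁻³] = s
  (4) [s⁻¹] · [s·A] = A
All reduce to s except (4), which is A.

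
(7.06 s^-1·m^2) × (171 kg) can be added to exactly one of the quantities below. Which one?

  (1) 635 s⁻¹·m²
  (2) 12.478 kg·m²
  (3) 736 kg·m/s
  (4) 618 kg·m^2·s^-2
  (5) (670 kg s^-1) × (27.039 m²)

(5)

Reference: [m²·s⁻¹] · [kg] = kg·m²·s⁻¹.
Each option:
  (1) m²·s⁻¹
  (2) kg·m²
  (3) kg·m·s⁻¹
  (4) kg·m²·s⁻²
  (5) [kg·s⁻¹] · [m²] = kg·m²·s⁻¹  ← same
Only (5) matches kg·m²·s⁻¹.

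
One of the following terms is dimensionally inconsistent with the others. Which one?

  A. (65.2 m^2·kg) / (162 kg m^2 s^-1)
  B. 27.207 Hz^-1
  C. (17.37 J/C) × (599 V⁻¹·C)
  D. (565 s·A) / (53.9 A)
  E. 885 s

C.

Expand each in SI base units:
  A. [kg·m²] / [kg·m²·s⁻¹] = s
  B. Hz⁻¹ = (s⁻¹)⁻¹ = s
  C. [kg·m²·s⁻³·A⁻¹] · [kg⁻¹·m⁻²·s⁴·A²] = s·A
  D. [s·A] / [A] = s
  E. s
All reduce to s except C., which is s·A.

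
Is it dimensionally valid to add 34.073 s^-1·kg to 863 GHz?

No

Expand each in SI base units:
  34.073 s^-1·kg:  kg·s⁻¹
  863 GHz:  Hz = s⁻¹
kg·s⁻¹ ≠ s⁻¹, so they cannot be added.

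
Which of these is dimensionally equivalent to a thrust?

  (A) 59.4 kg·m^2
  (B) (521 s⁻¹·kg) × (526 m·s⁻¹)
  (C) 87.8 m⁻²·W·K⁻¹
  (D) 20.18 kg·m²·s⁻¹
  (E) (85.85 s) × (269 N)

Reference: [thrust] = kg·m·s⁻².
Each option:
  (A) kg·m²
  (B) [kg·s⁻¹] · [m·s⁻¹] = kg·m·s⁻²  ← same
  (C) W·m⁻²·K⁻¹ = J·s⁻¹·m⁻²·K⁻¹ = kg·s⁻³·K⁻¹
  (D) kg·m²·s⁻¹
  (E) [s] · [kg·m·s⁻²] = kg·m·s⁻¹
Only (B) matches kg·m·s⁻².

(B)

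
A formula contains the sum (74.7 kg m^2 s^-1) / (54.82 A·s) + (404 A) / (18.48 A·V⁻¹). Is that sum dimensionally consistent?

No

Work out the base dimensions of each:
  (74.7 kg m^2 s^-1) / (54.82 A·s):  [kg·m²·s⁻¹] / [s·A] = kg·m²·s⁻²·A⁻¹
  (404 A) / (18.48 A·V⁻¹):  [A] / [kg⁻¹·m⁻²·s³·A²] = kg·m²·s⁻³·A⁻¹
kg·m²·s⁻²·A⁻¹ ≠ kg·m²·s⁻³·A⁻¹, so they cannot be added.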